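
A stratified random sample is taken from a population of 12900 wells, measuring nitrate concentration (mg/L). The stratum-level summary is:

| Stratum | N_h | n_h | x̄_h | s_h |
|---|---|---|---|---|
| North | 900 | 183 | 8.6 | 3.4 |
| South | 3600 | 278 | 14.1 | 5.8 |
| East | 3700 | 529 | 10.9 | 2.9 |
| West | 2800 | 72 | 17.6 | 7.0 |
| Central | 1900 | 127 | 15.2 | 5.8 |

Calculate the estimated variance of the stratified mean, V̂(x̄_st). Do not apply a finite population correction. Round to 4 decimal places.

V̂(x̄_st) ≈ 0.0488

V̂(x̄_st) = Σ W_h² s_h²/n_h, with W_h = N_h/N and N = 12900:
  stratum North: (900/12900)²·3.4²/183 = 0.000307477
  stratum South: (3600/12900)²·5.8²/278 = 0.00942403
  stratum East: (3700/12900)²·2.9²/529 = 0.00130787
  stratum West: (2800/12900)²·7.0²/72 = 0.0320627
  stratum Central: (1900/12900)²·5.8²/127 = 0.00574619
V̂(x̄_st) = 0.0488483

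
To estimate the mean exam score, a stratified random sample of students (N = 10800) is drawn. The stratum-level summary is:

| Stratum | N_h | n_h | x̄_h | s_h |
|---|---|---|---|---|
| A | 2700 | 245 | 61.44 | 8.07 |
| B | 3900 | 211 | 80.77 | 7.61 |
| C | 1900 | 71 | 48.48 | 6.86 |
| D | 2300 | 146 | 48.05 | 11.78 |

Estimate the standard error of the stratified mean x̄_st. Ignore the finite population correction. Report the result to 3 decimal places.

SE(x̄_st) ≈ 0.341

V̂(x̄_st) = Σ W_h² s_h²/n_h, with W_h = N_h/N and N = 10800:
  stratum A: (2700/10800)²·8.07²/245 = 0.0166135
  stratum B: (3900/10800)²·7.61²/211 = 0.0357906
  stratum C: (1900/10800)²·6.86²/71 = 0.020514
  stratum D: (2300/10800)²·11.78²/146 = 0.0431068
V̂(x̄_st) = 0.116025
SE(x̄_st) = √0.116025 = 0.340624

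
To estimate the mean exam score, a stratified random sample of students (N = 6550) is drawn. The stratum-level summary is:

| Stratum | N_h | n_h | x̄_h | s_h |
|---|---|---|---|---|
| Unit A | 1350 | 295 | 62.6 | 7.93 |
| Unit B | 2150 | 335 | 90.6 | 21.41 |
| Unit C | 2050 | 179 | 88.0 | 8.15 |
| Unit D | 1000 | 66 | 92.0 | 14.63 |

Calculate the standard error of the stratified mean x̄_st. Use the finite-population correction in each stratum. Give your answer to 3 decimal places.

V̂(x̄_st) = Σ W_h² (1 − n_h/N_h) s_h²/n_h, with W_h = N_h/N and N = 6550:
  stratum Unit A: (1350/6550)²·(1 − 295/1350)·7.93²/295 = 0.00707665
  stratum Unit B: (2150/6550)²·(1 − 335/2150)·21.41²/335 = 0.124457
  stratum Unit C: (2050/6550)²·(1 − 179/2050)·8.15²/179 = 0.0331747
  stratum Unit D: (1000/6550)²·(1 − 66/1000)·14.63²/66 = 0.0706007
V̂(x̄_st) = 0.23531
SE(x̄_st) = √0.23531 = 0.485087

SE(x̄_st) ≈ 0.485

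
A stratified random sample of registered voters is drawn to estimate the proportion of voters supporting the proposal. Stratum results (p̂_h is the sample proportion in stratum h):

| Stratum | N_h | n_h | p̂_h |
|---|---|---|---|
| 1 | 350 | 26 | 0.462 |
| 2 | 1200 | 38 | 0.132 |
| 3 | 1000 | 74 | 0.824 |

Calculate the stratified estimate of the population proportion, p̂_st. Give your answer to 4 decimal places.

N = 2550; stratum weights W_h = N_h/N.
p̂_st = Σ W_h p̂_h = (350·0.462 + 1200·0.132 + 1000·0.824)/2550 = 0.44867

p̂_st ≈ 0.4487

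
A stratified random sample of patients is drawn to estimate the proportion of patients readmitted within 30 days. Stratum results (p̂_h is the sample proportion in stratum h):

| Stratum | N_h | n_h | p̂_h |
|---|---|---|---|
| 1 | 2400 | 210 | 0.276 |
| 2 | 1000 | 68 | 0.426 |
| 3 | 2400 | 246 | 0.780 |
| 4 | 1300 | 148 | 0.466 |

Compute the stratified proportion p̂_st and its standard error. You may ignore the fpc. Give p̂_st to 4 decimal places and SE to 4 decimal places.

N = 7100; stratum weights W_h = N_h/N.
p̂_st = Σ W_h p̂_h = (2400·0.276 + 1000·0.426 + 2400·0.780 + 1300·0.466)/7100 = 0.50228
V̂(p̂_st) = Σ W_h² p̂_h(1−p̂_h)/(n_h−1):
  stratum 1: (2400/7100)²·0.276·0.724/209 = 0.000109246
  stratum 2: (1000/7100)²·0.426·0.574/67 = 7.23986e-05
  stratum 3: (2400/7100)²·0.780·0.220/245 = 8.00308e-05
  stratum 4: (1300/7100)²·0.466·0.534/147 = 5.67518e-05
V̂(p̂_st) = 0.000318428; SE = √V̂ = 0.0178445

p̂_st ≈ 0.5023, SE ≈ 0.0178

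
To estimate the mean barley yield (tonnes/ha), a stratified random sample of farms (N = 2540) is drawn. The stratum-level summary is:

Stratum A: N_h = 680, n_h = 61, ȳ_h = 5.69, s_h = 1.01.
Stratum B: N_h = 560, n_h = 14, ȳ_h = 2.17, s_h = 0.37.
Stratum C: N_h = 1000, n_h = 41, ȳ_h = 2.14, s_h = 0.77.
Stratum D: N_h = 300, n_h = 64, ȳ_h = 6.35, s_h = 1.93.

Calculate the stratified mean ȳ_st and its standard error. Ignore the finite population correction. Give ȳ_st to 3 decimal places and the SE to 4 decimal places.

ȳ_st = Σ W_h ȳ_h = (680·5.69 + 560·2.17 + 1000·2.14 + 300·6.35)/2540 = 3.59425
V̂(ȳ_st) = Σ W_h² s_h²/n_h, with W_h = N_h/N and N = 2540:
  stratum A: (680/2540)²·1.01²/61 = 0.00119857
  stratum B: (560/2540)²·0.37²/14 = 0.000475318
  stratum C: (1000/2540)²·0.77²/41 = 0.00224146
  stratum D: (300/2540)²·1.93²/64 = 0.000811913
V̂(ȳ_st) = 0.00472726
SE(ȳ_st) = √0.00472726 = 0.068755

ȳ_st ≈ 3.594, SE ≈ 0.0688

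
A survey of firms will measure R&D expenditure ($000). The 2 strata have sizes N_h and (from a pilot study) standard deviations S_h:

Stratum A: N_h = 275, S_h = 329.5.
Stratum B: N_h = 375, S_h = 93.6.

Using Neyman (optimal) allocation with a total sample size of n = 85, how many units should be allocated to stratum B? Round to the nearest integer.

Neyman allocation: n_h = n · N_h S_h / Σ N_i S_i, with n = 85.
  stratum A: N_h·S_h = 275·329.5 = 90612.50
  stratum B: N_h·S_h = 375·93.6 = 35100.00
Σ N_h S_h = 125712.50
n for stratum B = 85·35100.00/125712.50 = 23.733 → 24

24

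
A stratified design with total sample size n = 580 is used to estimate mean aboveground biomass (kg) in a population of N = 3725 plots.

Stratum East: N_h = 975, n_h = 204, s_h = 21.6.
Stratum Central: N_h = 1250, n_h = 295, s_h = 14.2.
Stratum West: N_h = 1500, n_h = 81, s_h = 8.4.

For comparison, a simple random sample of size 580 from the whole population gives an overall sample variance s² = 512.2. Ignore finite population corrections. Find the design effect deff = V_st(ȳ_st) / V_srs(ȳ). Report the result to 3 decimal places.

deff ≈ 0.425

V̂(ȳ_st) = Σ W_h² s_h²/n_h, with W_h = N_h/N and N = 3725:
  stratum East: (975/3725)²·21.6²/204 = 0.156687
  stratum Central: (1250/3725)²·14.2²/295 = 0.0769701
  stratum West: (1500/3725)²·8.4²/81 = 0.141255
V_st = 0.374912
V_srs = s²/n = 512.2/580 = 0.883103
deff = V_st / V_srs = 0.374912/0.883103 = 0.4245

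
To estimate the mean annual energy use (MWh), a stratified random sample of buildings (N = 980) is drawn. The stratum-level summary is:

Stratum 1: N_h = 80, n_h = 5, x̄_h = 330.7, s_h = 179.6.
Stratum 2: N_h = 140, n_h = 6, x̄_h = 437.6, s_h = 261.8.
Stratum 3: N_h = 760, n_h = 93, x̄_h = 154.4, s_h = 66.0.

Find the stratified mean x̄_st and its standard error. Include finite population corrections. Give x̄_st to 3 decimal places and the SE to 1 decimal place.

x̄_st = Σ W_h x̄_h = (80·330.7 + 140·437.6 + 760·154.4)/980 = 209.24898
V̂(x̄_st) = Σ W_h² (1 − n_h/N_h) s_h²/n_h, with W_h = N_h/N and N = 980:
  stratum 1: (80/980)²·(1 − 5/80)·179.6²/5 = 40.3034
  stratum 2: (140/980)²·(1 − 6/140)·261.8²/6 = 223.136
  stratum 3: (760/980)²·(1 − 93/760)·66.0²/93 = 24.7225
V̂(x̄_st) = 288.161
SE(x̄_st) = √288.161 = 16.9753

x̄_st ≈ 209.249, SE ≈ 17.0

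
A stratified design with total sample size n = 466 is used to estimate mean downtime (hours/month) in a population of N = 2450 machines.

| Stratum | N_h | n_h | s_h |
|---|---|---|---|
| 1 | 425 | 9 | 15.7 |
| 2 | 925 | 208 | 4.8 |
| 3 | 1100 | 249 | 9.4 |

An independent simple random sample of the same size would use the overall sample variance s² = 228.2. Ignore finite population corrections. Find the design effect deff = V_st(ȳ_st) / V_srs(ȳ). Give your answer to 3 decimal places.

V̂(ȳ_st) = Σ W_h² s_h²/n_h, with W_h = N_h/N and N = 2450:
  stratum 1: (425/2450)²·15.7²/9 = 0.824143
  stratum 2: (925/2450)²·4.8²/208 = 0.0157896
  stratum 3: (1100/2450)²·9.4²/249 = 0.0715335
V_st = 0.911466
V_srs = s²/n = 228.2/466 = 0.4897
deff = V_st / V_srs = 0.911466/0.4897 = 1.8613

deff ≈ 1.861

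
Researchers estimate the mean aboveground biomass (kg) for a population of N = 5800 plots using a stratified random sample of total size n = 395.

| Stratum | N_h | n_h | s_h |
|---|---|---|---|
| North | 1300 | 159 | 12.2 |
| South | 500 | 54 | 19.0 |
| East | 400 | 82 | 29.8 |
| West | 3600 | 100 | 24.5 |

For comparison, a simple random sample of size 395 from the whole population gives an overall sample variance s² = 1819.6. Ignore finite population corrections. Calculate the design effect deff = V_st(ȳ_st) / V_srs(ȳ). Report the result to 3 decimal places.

deff ≈ 0.534

V̂(ȳ_st) = Σ W_h² s_h²/n_h, with W_h = N_h/N and N = 5800:
  stratum North: (1300/5800)²·12.2²/159 = 0.0470276
  stratum South: (500/5800)²·19.0²/54 = 0.0496818
  stratum East: (400/5800)²·29.8²/82 = 0.0515089
  stratum West: (3600/5800)²·24.5²/100 = 2.3125
V_st = 2.46072
V_srs = s²/n = 1819.6/395 = 4.60658
deff = V_st / V_srs = 2.46072/4.60658 = 0.5342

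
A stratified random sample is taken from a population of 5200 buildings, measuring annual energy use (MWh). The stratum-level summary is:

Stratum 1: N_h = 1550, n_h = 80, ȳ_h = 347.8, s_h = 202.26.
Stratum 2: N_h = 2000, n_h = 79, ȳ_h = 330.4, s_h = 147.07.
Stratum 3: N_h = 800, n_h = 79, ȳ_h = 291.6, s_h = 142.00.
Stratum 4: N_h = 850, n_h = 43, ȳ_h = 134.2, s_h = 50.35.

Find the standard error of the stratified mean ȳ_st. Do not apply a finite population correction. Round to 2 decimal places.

V̂(ȳ_st) = Σ W_h² s_h²/n_h, with W_h = N_h/N and N = 5200:
  stratum 1: (1550/5200)²·202.26²/80 = 45.4346
  stratum 2: (2000/5200)²·147.07²/79 = 40.5018
  stratum 3: (800/5200)²·142.00²/79 = 6.0412
  stratum 4: (850/5200)²·50.35²/43 = 1.57529
V̂(ȳ_st) = 93.5529
SE(ȳ_st) = √93.5529 = 9.67227

SE(ȳ_st) ≈ 9.67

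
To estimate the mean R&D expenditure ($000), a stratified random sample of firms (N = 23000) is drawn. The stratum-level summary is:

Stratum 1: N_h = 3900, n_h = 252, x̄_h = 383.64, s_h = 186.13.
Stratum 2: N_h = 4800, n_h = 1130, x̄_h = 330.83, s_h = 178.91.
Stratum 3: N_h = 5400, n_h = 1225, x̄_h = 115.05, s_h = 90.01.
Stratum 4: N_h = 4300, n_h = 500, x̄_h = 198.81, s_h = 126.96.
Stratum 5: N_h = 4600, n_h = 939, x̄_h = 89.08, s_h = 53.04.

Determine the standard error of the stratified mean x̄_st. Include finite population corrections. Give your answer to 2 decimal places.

V̂(x̄_st) = Σ W_h² (1 − n_h/N_h) s_h²/n_h, with W_h = N_h/N and N = 23000:
  stratum 1: (3900/23000)²·(1 − 252/3900)·186.13²/252 = 3.6974
  stratum 2: (4800/23000)²·(1 − 1130/4800)·178.91²/1130 = 0.943284
  stratum 3: (5400/23000)²·(1 − 1225/5400)·90.01²/1225 = 0.281864
  stratum 4: (4300/23000)²·(1 − 500/4300)·126.96²/500 = 0.995773
  stratum 5: (4600/23000)²·(1 − 939/4600)·53.04²/939 = 0.0953769
V̂(x̄_st) = 6.01369
SE(x̄_st) = √6.01369 = 2.45228

SE(x̄_st) ≈ 2.45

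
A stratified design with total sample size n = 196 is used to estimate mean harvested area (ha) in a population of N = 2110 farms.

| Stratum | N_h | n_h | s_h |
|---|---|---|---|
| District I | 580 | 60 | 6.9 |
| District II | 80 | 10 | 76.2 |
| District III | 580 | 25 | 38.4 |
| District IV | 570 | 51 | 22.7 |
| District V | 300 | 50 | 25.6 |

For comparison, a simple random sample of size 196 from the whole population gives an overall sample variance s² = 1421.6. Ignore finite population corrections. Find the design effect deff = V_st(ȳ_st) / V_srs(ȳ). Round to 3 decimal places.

deff ≈ 0.876

V̂(ȳ_st) = Σ W_h² s_h²/n_h, with W_h = N_h/N and N = 2110:
  stratum District I: (580/2110)²·6.9²/60 = 0.0599567
  stratum District II: (80/2110)²·76.2²/10 = 0.83469
  stratum District III: (580/2110)²·38.4²/25 = 4.4567
  stratum District IV: (570/2110)²·22.7²/51 = 0.737338
  stratum District V: (300/2110)²·25.6²/50 = 0.264964
V_st = 6.35365
V_srs = s²/n = 1421.6/196 = 7.25306
deff = V_st / V_srs = 6.35365/7.25306 = 0.8760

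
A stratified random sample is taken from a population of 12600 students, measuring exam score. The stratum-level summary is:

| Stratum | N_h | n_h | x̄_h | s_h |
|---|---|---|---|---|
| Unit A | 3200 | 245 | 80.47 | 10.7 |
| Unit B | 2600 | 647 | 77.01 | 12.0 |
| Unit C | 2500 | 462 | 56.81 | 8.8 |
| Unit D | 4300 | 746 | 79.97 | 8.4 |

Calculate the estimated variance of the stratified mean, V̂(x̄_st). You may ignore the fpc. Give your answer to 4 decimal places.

V̂(x̄_st) = Σ W_h² s_h²/n_h, with W_h = N_h/N and N = 12600:
  stratum Unit A: (3200/12600)²·10.7²/245 = 0.0301412
  stratum Unit B: (2600/12600)²·12.0²/647 = 0.00947685
  stratum Unit C: (2500/12600)²·8.8²/462 = 0.00659876
  stratum Unit D: (4300/12600)²·8.4²/746 = 0.0110158
V̂(x̄_st) = 0.0572326

V̂(x̄_st) ≈ 0.0572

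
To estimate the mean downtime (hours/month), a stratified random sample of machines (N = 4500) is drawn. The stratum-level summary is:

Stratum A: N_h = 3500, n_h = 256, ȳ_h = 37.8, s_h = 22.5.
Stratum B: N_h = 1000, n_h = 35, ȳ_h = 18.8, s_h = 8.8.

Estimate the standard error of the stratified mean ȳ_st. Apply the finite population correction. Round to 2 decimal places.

SE(ȳ_st) ≈ 1.10

V̂(ȳ_st) = Σ W_h² (1 − n_h/N_h) s_h²/n_h, with W_h = N_h/N and N = 4500:
  stratum A: (3500/4500)²·(1 − 256/3500)·22.5²/256 = 1.10879
  stratum B: (1000/4500)²·(1 − 35/1000)·8.8²/35 = 0.105439
V̂(ȳ_st) = 1.21423
SE(ȳ_st) = √1.21423 = 1.10192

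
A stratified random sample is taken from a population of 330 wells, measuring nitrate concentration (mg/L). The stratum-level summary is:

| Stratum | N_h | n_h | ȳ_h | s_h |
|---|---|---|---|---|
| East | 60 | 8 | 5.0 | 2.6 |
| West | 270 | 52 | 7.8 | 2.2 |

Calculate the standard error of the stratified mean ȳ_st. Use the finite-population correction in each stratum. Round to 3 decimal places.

SE(ȳ_st) ≈ 0.273

V̂(ȳ_st) = Σ W_h² (1 − n_h/N_h) s_h²/n_h, with W_h = N_h/N and N = 330:
  stratum East: (60/330)²·(1 − 8/60)·2.6²/8 = 0.0242094
  stratum West: (270/330)²·(1 − 52/270)·2.2²/52 = 0.0503077
V̂(ȳ_st) = 0.0745171
SE(ȳ_st) = √0.0745171 = 0.272978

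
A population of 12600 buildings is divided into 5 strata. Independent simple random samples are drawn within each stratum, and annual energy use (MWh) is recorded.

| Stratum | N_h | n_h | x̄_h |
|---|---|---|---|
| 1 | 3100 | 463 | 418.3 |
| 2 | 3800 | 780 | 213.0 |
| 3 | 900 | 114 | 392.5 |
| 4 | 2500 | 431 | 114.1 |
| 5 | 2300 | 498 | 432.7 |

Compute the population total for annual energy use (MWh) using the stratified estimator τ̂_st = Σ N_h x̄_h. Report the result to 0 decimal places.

τ̂_st ≈ 3739840

τ̂_st = Σ N_h x̄_h = 3100·418.3 + 3800·213.0 + 900·392.5 + 2500·114.1 + 2300·432.7 = 3739840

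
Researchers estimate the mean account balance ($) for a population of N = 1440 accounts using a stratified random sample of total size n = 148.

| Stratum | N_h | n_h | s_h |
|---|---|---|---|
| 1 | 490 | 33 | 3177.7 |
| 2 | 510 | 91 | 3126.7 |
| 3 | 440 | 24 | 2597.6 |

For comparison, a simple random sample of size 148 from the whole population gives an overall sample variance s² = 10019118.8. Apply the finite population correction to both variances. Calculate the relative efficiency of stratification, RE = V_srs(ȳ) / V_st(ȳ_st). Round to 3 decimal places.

RE ≈ 0.881

V̂(ȳ_st) = Σ W_h² (1 − n_h/N_h) s_h²/n_h, with W_h = N_h/N and N = 1440:
  stratum 1: (490/1440)²·(1 − 33/490)·3177.7²/33 = 33044.5
  stratum 2: (510/1440)²·(1 − 91/510)·3126.7²/91 = 11071.1
  stratum 3: (440/1440)²·(1 − 24/440)·2597.6²/24 = 24817.3
V_st = 68932.9
V_srs = (1 − 148/1440)·10019118.8/148 = 60739
Relative efficiency = V_srs / V_st = 60739/68932.9 = 0.8811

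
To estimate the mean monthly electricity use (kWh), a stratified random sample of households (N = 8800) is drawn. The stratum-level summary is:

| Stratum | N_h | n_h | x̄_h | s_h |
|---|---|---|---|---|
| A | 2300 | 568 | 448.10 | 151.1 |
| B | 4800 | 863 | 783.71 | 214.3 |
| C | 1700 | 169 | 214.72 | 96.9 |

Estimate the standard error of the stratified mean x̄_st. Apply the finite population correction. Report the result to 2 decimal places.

V̂(x̄_st) = Σ W_h² (1 − n_h/N_h) s_h²/n_h, with W_h = N_h/N and N = 8800:
  stratum A: (2300/8800)²·(1 − 568/2300)·151.1²/568 = 2.06772
  stratum B: (4800/8800)²·(1 − 863/4800)·214.3²/863 = 12.986
  stratum C: (1700/8800)²·(1 − 169/1700)·96.9²/169 = 1.86732
V̂(x̄_st) = 16.921
SE(x̄_st) = √16.921 = 4.11352

SE(x̄_st) ≈ 4.11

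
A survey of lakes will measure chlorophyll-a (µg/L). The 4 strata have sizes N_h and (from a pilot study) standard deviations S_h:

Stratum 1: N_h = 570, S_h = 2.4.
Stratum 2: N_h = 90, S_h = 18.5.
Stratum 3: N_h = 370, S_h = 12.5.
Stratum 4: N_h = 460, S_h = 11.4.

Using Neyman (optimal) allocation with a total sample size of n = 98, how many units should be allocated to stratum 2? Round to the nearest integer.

13

Neyman allocation: n_h = n · N_h S_h / Σ N_i S_i, with n = 98.
  stratum 1: N_h·S_h = 570·2.4 = 1368.00
  stratum 2: N_h·S_h = 90·18.5 = 1665.00
  stratum 3: N_h·S_h = 370·12.5 = 4625.00
  stratum 4: N_h·S_h = 460·11.4 = 5244.00
Σ N_h S_h = 12902.00
n for stratum 2 = 98·1665.00/12902.00 = 12.647 → 13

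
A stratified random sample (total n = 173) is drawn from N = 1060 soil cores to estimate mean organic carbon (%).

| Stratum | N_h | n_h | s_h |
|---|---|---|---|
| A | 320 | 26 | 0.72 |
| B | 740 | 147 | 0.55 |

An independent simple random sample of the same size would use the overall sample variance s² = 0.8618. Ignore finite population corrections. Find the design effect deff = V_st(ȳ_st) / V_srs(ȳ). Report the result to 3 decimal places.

deff ≈ 0.566

V̂(ȳ_st) = Σ W_h² s_h²/n_h, with W_h = N_h/N and N = 1060:
  stratum A: (320/1060)²·0.72²/26 = 0.0018171
  stratum B: (740/1060)²·0.55²/147 = 0.0010029
V_st = 0.00282001
V_srs = s²/n = 0.8618/173 = 0.0049815
deff = V_st / V_srs = 0.00282001/0.0049815 = 0.5661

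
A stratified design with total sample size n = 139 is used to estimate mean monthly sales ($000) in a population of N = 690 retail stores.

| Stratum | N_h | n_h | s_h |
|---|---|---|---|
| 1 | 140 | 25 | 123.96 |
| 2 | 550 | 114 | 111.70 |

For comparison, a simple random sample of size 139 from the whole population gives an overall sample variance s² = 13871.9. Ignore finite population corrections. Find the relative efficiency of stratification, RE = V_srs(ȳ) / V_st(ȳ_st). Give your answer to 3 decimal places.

RE ≈ 1.052

V̂(ȳ_st) = Σ W_h² s_h²/n_h, with W_h = N_h/N and N = 690:
  stratum 1: (140/690)²·123.96²/25 = 25.3035
  stratum 2: (550/690)²·111.70²/114 = 69.539
V_st = 94.8426
V_srs = s²/n = 13871.9/139 = 99.7978
Relative efficiency = V_srs / V_st = 99.7978/94.8426 = 1.0522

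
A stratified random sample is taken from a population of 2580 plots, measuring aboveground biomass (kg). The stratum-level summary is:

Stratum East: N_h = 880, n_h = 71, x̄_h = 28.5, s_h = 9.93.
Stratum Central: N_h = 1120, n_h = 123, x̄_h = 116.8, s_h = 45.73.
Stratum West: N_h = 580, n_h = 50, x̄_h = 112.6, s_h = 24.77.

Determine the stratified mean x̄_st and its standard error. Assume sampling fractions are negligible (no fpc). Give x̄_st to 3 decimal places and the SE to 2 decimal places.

x̄_st ≈ 85.738, SE ≈ 2.00

x̄_st = Σ W_h x̄_h = (880·28.5 + 1120·116.8 + 580·112.6)/2580 = 85.73798
V̂(x̄_st) = Σ W_h² s_h²/n_h, with W_h = N_h/N and N = 2580:
  stratum East: (880/2580)²·9.93²/71 = 0.161572
  stratum Central: (1120/2580)²·45.73²/123 = 3.20401
  stratum West: (580/2580)²·24.77²/50 = 0.620153
V̂(x̄_st) = 3.98574
SE(x̄_st) = √3.98574 = 1.99643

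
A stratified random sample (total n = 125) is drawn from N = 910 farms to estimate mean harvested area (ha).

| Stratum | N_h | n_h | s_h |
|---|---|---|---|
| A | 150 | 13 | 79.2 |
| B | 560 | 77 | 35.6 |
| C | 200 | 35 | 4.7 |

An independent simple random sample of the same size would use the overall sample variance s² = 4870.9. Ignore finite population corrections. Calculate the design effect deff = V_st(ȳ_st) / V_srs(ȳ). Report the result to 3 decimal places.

V̂(ȳ_st) = Σ W_h² s_h²/n_h, with W_h = N_h/N and N = 910:
  stratum A: (150/910)²·79.2²/13 = 13.1101
  stratum B: (560/910)²·35.6²/77 = 6.23308
  stratum C: (200/910)²·4.7²/35 = 0.0304863
V_st = 19.3737
V_srs = s²/n = 4870.9/125 = 38.9672
deff = V_st / V_srs = 19.3737/38.9672 = 0.4972

deff ≈ 0.497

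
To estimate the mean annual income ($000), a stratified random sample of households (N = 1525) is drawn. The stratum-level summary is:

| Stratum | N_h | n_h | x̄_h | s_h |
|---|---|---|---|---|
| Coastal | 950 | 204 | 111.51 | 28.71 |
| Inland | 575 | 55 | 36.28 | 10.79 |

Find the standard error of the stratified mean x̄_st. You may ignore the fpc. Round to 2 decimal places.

V̂(x̄_st) = Σ W_h² s_h²/n_h, with W_h = N_h/N and N = 1525:
  stratum Coastal: (950/1525)²·28.71²/204 = 1.56799
  stratum Inland: (575/1525)²·10.79²/55 = 0.300937
V̂(x̄_st) = 1.86893
SE(x̄_st) = √1.86893 = 1.36709

SE(x̄_st) ≈ 1.37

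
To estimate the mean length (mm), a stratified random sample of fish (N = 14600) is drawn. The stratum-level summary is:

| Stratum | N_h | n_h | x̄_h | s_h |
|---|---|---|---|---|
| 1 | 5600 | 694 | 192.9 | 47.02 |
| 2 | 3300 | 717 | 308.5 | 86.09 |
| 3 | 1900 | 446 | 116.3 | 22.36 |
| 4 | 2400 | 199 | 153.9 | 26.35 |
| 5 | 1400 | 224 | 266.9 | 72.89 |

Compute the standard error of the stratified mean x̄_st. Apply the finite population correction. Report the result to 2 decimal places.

SE(x̄_st) ≈ 1.05

V̂(x̄_st) = Σ W_h² (1 − n_h/N_h) s_h²/n_h, with W_h = N_h/N and N = 14600:
  stratum 1: (5600/14600)²·(1 − 694/5600)·47.02²/694 = 0.410597
  stratum 2: (3300/14600)²·(1 − 717/3300)·86.09²/717 = 0.413351
  stratum 3: (1900/14600)²·(1 − 446/1900)·22.36²/446 = 0.0145285
  stratum 4: (2400/14600)²·(1 − 199/2400)·26.35²/199 = 0.0864637
  stratum 5: (1400/14600)²·(1 − 224/1400)·72.89²/224 = 0.183197
V̂(x̄_st) = 1.10814
SE(x̄_st) = √1.10814 = 1.05268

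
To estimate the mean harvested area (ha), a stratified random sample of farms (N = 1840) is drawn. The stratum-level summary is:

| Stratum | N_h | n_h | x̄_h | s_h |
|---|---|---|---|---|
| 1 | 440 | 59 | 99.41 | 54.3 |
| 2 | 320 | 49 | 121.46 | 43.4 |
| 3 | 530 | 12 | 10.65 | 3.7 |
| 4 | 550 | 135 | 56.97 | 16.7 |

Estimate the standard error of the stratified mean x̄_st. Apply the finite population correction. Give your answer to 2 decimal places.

SE(x̄_st) ≈ 1.92

V̂(x̄_st) = Σ W_h² (1 − n_h/N_h) s_h²/n_h, with W_h = N_h/N and N = 1840:
  stratum 1: (440/1840)²·(1 − 59/440)·54.3²/59 = 2.47451
  stratum 2: (320/1840)²·(1 − 49/320)·43.4²/49 = 0.984616
  stratum 3: (530/1840)²·(1 − 12/530)·3.7²/12 = 0.0925107
  stratum 4: (550/1840)²·(1 − 135/550)·16.7²/135 = 0.139275
V̂(x̄_st) = 3.69091
SE(x̄_st) = √3.69091 = 1.92118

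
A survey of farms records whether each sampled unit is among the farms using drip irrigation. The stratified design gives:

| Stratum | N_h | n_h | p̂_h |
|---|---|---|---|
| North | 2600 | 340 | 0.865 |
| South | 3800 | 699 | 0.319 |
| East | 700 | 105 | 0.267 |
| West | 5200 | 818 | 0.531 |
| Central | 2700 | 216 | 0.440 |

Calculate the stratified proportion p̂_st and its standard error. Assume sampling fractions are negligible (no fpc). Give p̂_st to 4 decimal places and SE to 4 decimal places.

N = 15000; stratum weights W_h = N_h/N.
p̂_st = Σ W_h p̂_h = (2600·0.865 + 3800·0.319 + 700·0.267 + 5200·0.531 + 2700·0.440)/15000 = 0.50649
V̂(p̂_st) = Σ W_h² p̂_h(1−p̂_h)/(n_h−1):
  stratum North: (2600/15000)²·0.865·0.135/339 = 1.03494e-05
  stratum South: (3800/15000)²·0.319·0.681/698 = 1.99741e-05
  stratum East: (700/15000)²·0.267·0.733/104 = 4.09822e-06
  stratum West: (5200/15000)²·0.531·0.469/817 = 3.66327e-05
  stratum Central: (2700/15000)²·0.440·0.560/215 = 3.71319e-05
V̂(p̂_st) = 0.000108186; SE = √V̂ = 0.0104013

p̂_st ≈ 0.5065, SE ≈ 0.0104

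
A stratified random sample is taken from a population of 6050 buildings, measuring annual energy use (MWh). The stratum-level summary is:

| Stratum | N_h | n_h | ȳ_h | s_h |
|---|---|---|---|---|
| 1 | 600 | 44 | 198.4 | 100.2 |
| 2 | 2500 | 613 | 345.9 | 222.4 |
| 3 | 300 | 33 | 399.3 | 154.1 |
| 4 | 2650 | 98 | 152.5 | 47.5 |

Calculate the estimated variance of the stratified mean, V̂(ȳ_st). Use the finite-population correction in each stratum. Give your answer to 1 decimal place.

V̂(ȳ_st) = Σ W_h² (1 − n_h/N_h) s_h²/n_h, with W_h = N_h/N and N = 6050:
  stratum 1: (600/6050)²·(1 − 44/600)·100.2²/44 = 2.07969
  stratum 2: (2500/6050)²·(1 − 613/2500)·222.4²/613 = 10.3994
  stratum 3: (300/6050)²·(1 − 33/300)·154.1²/33 = 1.57476
  stratum 4: (2650/6050)²·(1 − 98/2650)·47.5²/98 = 4.2538
V̂(ȳ_st) = 18.3077

V̂(ȳ_st) ≈ 18.3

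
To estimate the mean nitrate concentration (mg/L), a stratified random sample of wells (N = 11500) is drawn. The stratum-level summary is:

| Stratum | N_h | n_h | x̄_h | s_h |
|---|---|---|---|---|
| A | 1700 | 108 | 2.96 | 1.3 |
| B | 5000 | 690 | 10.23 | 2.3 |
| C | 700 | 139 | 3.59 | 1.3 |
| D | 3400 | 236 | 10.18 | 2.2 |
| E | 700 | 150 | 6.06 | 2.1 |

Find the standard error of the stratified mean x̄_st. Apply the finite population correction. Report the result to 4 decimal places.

SE(x̄_st) ≈ 0.0580

V̂(x̄_st) = Σ W_h² (1 − n_h/N_h) s_h²/n_h, with W_h = N_h/N and N = 11500:
  stratum A: (1700/11500)²·(1 − 108/1700)·1.3²/108 = 0.000320228
  stratum B: (5000/11500)²·(1 − 690/5000)·2.3²/690 = 0.00124928
  stratum C: (700/11500)²·(1 − 139/700)·1.3²/139 = 3.61025e-05
  stratum D: (3400/11500)²·(1 − 236/3400)·2.2²/236 = 0.00166822
  stratum E: (700/11500)²·(1 − 150/700)·2.1²/150 = 8.55879e-05
V̂(x̄_st) = 0.00335941
SE(x̄_st) = √0.00335941 = 0.0579604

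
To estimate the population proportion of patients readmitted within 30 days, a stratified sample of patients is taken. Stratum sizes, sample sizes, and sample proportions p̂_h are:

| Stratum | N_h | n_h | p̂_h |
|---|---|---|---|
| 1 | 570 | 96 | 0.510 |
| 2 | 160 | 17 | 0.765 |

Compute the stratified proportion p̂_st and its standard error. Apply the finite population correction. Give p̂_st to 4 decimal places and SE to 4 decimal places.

N = 730; stratum weights W_h = N_h/N.
p̂_st = Σ W_h p̂_h = (570·0.510 + 160·0.765)/730 = 0.56589
V̂(p̂_st) = Σ W_h² (1 − n_h/N_h) p̂_h(1−p̂_h)/(n_h−1):
  stratum 1: (570/730)²·(1 − 96/570)·0.510·0.490/95 = 0.00133368
  stratum 2: (160/730)²·(1 − 17/160)·0.765·0.235/16 = 0.000482414
V̂(p̂_st) = 0.00181609; SE = √V̂ = 0.0426156

p̂_st ≈ 0.5659, SE ≈ 0.0426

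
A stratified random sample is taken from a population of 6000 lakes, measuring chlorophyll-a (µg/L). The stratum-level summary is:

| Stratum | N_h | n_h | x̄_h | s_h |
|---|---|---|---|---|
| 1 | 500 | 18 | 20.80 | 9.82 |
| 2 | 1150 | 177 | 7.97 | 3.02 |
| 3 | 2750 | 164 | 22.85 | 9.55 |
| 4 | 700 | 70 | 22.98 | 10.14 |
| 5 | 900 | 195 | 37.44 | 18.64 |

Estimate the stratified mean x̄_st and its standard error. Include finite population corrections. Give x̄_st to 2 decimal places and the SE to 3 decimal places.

x̄_st = Σ W_h x̄_h = (500·20.80 + 1150·7.97 + 2750·22.85 + 700·22.98 + 900·37.44)/6000 = 22.03083
V̂(x̄_st) = Σ W_h² (1 − n_h/N_h) s_h²/n_h, with W_h = N_h/N and N = 6000:
  stratum 1: (500/6000)²·(1 − 18/500)·9.82²/18 = 0.0358645
  stratum 2: (1150/6000)²·(1 − 177/1150)·3.02²/177 = 0.00160158
  stratum 3: (2750/6000)²·(1 − 164/2750)·9.55²/164 = 0.109855
  stratum 4: (700/6000)²·(1 − 70/700)·10.14²/70 = 0.0179934
  stratum 5: (900/6000)²·(1 − 195/900)·18.64²/195 = 0.0314041
V̂(x̄_st) = 0.196719
SE(x̄_st) = √0.196719 = 0.44353

x̄_st ≈ 22.03, SE ≈ 0.444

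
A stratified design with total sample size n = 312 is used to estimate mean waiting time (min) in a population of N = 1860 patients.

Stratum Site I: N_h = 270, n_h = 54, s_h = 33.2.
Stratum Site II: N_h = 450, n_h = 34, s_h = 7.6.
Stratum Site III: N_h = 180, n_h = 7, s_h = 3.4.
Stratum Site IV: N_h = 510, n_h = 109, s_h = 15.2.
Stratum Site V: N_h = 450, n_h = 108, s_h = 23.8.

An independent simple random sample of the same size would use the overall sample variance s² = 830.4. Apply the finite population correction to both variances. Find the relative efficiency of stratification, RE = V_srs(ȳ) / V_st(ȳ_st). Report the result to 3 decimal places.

RE ≈ 2.736

V̂(ȳ_st) = Σ W_h² (1 − n_h/N_h) s_h²/n_h, with W_h = N_h/N and N = 1860:
  stratum Site I: (270/1860)²·(1 − 54/270)·33.2²/54 = 0.344092
  stratum Site II: (450/1860)²·(1 − 34/450)·7.6²/34 = 0.0919239
  stratum Site III: (180/1860)²·(1 − 7/180)·3.4²/7 = 0.0148646
  stratum Site IV: (510/1860)²·(1 − 109/510)·15.2²/109 = 0.1253
  stratum Site V: (450/1860)²·(1 − 108/450)·23.8²/108 = 0.233315
V_st = 0.809495
V_srs = (1 − 312/1860)·830.4/312 = 2.21509
Relative efficiency = V_srs / V_st = 2.21509/0.809495 = 2.7364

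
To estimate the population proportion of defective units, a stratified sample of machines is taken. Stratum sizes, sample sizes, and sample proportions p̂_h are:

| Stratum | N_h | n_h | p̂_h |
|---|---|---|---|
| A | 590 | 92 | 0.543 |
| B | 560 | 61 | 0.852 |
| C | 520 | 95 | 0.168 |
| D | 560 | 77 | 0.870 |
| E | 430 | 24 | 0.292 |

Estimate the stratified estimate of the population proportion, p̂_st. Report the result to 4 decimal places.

N = 2660; stratum weights W_h = N_h/N.
p̂_st = Σ W_h p̂_h = (590·0.543 + 560·0.852 + 520·0.168 + 560·0.870 + 430·0.292)/2660 = 0.56301

p̂_st ≈ 0.5630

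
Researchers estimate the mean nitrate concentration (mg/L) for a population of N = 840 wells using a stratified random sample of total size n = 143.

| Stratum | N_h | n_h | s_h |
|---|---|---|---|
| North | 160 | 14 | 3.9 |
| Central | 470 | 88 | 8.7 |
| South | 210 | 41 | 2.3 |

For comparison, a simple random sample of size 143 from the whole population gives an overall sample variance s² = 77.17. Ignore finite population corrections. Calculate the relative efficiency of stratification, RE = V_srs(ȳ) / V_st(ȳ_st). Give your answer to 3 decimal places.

RE ≈ 1.704

V̂(ȳ_st) = Σ W_h² s_h²/n_h, with W_h = N_h/N and N = 840:
  stratum North: (160/840)²·3.9²/14 = 0.0394169
  stratum Central: (470/840)²·8.7²/88 = 0.269273
  stratum South: (210/840)²·2.3²/41 = 0.00806402
V_st = 0.316754
V_srs = s²/n = 77.17/143 = 0.53965
Relative efficiency = V_srs / V_st = 0.53965/0.316754 = 1.7037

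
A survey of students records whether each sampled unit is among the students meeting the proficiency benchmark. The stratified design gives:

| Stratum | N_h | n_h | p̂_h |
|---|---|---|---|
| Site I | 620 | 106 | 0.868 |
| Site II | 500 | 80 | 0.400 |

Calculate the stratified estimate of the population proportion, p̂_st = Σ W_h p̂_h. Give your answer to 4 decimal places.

N = 1120; stratum weights W_h = N_h/N.
p̂_st = Σ W_h p̂_h = (620·0.868 + 500·0.400)/1120 = 0.65907

p̂_st ≈ 0.6591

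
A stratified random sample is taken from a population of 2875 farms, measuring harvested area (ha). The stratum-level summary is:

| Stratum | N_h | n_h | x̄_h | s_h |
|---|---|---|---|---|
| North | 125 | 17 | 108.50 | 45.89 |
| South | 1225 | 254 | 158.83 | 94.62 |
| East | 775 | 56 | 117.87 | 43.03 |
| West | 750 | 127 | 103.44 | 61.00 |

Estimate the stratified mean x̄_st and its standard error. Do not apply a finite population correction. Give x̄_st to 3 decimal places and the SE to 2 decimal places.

x̄_st ≈ 131.151, SE ≈ 3.32

x̄_st = Σ W_h x̄_h = (125·108.50 + 1225·158.83 + 775·117.87 + 750·103.44)/2875 = 131.15078
V̂(x̄_st) = Σ W_h² s_h²/n_h, with W_h = N_h/N and N = 2875:
  stratum North: (125/2875)²·45.89²/17 = 0.23417
  stratum South: (1225/2875)²·94.62²/254 = 6.39924
  stratum East: (775/2875)²·43.03²/56 = 2.4026
  stratum West: (750/2875)²·61.00²/127 = 1.9939
V̂(x̄_st) = 11.0299
SE(x̄_st) = √11.0299 = 3.32113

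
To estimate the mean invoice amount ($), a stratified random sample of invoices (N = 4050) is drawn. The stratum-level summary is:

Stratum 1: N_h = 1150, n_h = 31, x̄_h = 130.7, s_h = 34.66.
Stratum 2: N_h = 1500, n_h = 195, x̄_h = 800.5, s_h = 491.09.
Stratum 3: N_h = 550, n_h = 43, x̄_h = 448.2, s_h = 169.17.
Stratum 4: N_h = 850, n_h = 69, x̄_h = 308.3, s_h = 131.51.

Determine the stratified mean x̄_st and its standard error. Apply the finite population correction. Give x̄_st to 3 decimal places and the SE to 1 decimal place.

x̄_st = Σ W_h x̄_h = (1150·130.7 + 1500·800.5 + 550·448.2 + 850·308.3)/4050 = 459.16543
V̂(x̄_st) = Σ W_h² (1 − n_h/N_h) s_h²/n_h, with W_h = N_h/N and N = 4050:
  stratum 1: (1150/4050)²·(1 − 31/1150)·34.66²/31 = 3.04028
  stratum 2: (1500/4050)²·(1 − 195/1500)·491.09²/195 = 147.598
  stratum 3: (550/4050)²·(1 − 43/550)·169.17²/43 = 11.3146
  stratum 4: (850/4050)²·(1 − 69/850)·131.51²/69 = 10.1444
V̂(x̄_st) = 172.097
SE(x̄_st) = √172.097 = 13.1186

x̄_st ≈ 459.165, SE ≈ 13.1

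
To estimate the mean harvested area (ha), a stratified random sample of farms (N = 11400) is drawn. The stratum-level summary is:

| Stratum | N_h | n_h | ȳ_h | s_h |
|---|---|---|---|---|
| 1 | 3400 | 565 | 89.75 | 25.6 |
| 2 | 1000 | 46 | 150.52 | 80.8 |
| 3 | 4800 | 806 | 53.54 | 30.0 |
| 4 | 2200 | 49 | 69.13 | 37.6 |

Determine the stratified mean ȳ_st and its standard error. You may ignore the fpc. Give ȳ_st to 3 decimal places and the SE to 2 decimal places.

ȳ_st = Σ W_h ȳ_h = (3400·89.75 + 1000·150.52 + 4800·53.54 + 2200·69.13)/11400 = 75.85509
V̂(ȳ_st) = Σ W_h² s_h²/n_h, with W_h = N_h/N and N = 11400:
  stratum 1: (3400/11400)²·25.6²/565 = 0.103176
  stratum 2: (1000/11400)²·80.8²/46 = 1.09208
  stratum 3: (4800/11400)²·30.0²/806 = 0.197961
  stratum 4: (2200/11400)²·37.6²/49 = 1.07452
V̂(ȳ_st) = 2.46774
SE(ȳ_st) = √2.46774 = 1.5709

ȳ_st ≈ 75.855, SE ≈ 1.57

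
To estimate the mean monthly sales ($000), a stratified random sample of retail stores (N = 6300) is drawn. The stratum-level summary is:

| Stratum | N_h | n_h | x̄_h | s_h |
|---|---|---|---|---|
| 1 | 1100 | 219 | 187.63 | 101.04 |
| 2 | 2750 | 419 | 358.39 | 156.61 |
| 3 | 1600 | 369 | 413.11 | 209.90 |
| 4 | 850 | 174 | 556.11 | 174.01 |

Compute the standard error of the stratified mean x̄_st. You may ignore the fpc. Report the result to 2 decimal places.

SE(x̄_st) ≈ 4.84

V̂(x̄_st) = Σ W_h² s_h²/n_h, with W_h = N_h/N and N = 6300:
  stratum 1: (1100/6300)²·101.04²/219 = 1.42117
  stratum 2: (2750/6300)²·156.61²/419 = 11.1535
  stratum 3: (1600/6300)²·209.90²/369 = 7.70118
  stratum 4: (850/6300)²·174.01²/174 = 3.16779
V̂(x̄_st) = 23.4436
SE(x̄_st) = √23.4436 = 4.84186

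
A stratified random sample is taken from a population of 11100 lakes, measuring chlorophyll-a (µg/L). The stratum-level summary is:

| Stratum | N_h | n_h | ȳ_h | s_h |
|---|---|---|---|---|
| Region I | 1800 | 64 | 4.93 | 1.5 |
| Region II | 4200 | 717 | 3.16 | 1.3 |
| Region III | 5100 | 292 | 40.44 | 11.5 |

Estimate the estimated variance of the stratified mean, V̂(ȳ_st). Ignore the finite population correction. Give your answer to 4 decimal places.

V̂(ȳ_st) = Σ W_h² s_h²/n_h, with W_h = N_h/N and N = 11100:
  stratum Region I: (1800/11100)²·1.5²/64 = 0.000924489
  stratum Region II: (4200/11100)²·1.3²/717 = 0.000337458
  stratum Region III: (5100/11100)²·11.5²/292 = 0.0956109
V̂(ȳ_st) = 0.0968728

V̂(ȳ_st) ≈ 0.0969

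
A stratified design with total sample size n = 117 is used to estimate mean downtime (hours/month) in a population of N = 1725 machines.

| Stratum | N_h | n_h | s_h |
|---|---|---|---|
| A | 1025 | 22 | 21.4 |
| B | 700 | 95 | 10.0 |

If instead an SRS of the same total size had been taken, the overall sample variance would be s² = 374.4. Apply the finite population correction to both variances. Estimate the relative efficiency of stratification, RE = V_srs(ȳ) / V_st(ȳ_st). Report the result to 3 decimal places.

RE ≈ 0.406

V̂(ȳ_st) = Σ W_h² (1 − n_h/N_h) s_h²/n_h, with W_h = N_h/N and N = 1725:
  stratum A: (1025/1725)²·(1 − 22/1025)·21.4²/22 = 7.19203
  stratum B: (700/1725)²·(1 − 95/700)·10.0²/95 = 0.149814
V_st = 7.34184
V_srs = (1 − 117/1725)·374.4/117 = 2.98296
Relative efficiency = V_srs / V_st = 2.98296/7.34184 = 0.4063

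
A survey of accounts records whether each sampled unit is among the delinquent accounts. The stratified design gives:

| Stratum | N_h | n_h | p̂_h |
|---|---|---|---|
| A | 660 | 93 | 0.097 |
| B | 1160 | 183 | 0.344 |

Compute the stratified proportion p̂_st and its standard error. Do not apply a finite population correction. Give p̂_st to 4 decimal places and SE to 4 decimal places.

N = 1820; stratum weights W_h = N_h/N.
p̂_st = Σ W_h p̂_h = (660·0.097 + 1160·0.344)/1820 = 0.25443
V̂(p̂_st) = Σ W_h² p̂_h(1−p̂_h)/(n_h−1):
  stratum A: (660/1820)²·0.097·0.903/92 = 0.000125204
  stratum B: (1160/1820)²·0.344·0.656/182 = 0.000503691
V̂(p̂_st) = 0.000628894; SE = √V̂ = 0.0250778

p̂_st ≈ 0.2544, SE ≈ 0.0251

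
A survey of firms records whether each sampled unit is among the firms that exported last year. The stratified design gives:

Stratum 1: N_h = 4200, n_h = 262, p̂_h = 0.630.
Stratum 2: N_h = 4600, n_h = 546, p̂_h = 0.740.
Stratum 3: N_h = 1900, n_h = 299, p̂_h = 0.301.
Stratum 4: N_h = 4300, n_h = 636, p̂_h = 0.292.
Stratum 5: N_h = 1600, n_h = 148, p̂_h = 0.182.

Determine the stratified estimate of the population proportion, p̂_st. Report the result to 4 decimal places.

N = 16600; stratum weights W_h = N_h/N.
p̂_st = Σ W_h p̂_h = (4200·0.630 + 4600·0.740 + 1900·0.301 + 4300·0.292 + 1600·0.182)/16600 = 0.49209

p̂_st ≈ 0.4921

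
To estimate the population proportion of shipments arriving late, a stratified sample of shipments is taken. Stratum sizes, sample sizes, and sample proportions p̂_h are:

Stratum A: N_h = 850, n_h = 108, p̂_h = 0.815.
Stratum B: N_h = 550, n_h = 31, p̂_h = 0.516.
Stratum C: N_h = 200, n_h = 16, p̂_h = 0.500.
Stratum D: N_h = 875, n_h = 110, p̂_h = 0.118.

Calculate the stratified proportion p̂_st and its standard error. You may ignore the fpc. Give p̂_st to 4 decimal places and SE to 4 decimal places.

N = 2475; stratum weights W_h = N_h/N.
p̂_st = Σ W_h p̂_h = (850·0.815 + 550·0.516 + 200·0.500 + 875·0.118)/2475 = 0.47669
V̂(p̂_st) = Σ W_h² p̂_h(1−p̂_h)/(n_h−1):
  stratum A: (850/2475)²·0.815·0.185/107 = 0.000166201
  stratum B: (550/2475)²·0.516·0.484/30 = 0.000411101
  stratum C: (200/2475)²·0.500·0.500/15 = 0.000108832
  stratum D: (875/2475)²·0.118·0.882/109 = 0.000119341
V̂(p̂_st) = 0.000805475; SE = √V̂ = 0.0283809

p̂_st ≈ 0.4767, SE ≈ 0.0284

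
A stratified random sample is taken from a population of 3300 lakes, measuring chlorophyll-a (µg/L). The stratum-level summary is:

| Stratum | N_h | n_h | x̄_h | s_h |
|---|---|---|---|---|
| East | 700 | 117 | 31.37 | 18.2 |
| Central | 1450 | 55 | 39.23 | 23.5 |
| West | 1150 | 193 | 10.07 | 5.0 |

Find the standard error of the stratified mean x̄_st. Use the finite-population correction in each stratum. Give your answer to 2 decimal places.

V̂(x̄_st) = Σ W_h² (1 − n_h/N_h) s_h²/n_h, with W_h = N_h/N and N = 3300:
  stratum East: (700/3300)²·(1 − 117/700)·18.2²/117 = 0.106095
  stratum Central: (1450/3300)²·(1 − 55/1450)·23.5²/55 = 1.86504
  stratum West: (1150/3300)²·(1 − 193/1150)·5.0²/193 = 0.0130908
V̂(x̄_st) = 1.98422
SE(x̄_st) = √1.98422 = 1.40862

SE(x̄_st) ≈ 1.41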